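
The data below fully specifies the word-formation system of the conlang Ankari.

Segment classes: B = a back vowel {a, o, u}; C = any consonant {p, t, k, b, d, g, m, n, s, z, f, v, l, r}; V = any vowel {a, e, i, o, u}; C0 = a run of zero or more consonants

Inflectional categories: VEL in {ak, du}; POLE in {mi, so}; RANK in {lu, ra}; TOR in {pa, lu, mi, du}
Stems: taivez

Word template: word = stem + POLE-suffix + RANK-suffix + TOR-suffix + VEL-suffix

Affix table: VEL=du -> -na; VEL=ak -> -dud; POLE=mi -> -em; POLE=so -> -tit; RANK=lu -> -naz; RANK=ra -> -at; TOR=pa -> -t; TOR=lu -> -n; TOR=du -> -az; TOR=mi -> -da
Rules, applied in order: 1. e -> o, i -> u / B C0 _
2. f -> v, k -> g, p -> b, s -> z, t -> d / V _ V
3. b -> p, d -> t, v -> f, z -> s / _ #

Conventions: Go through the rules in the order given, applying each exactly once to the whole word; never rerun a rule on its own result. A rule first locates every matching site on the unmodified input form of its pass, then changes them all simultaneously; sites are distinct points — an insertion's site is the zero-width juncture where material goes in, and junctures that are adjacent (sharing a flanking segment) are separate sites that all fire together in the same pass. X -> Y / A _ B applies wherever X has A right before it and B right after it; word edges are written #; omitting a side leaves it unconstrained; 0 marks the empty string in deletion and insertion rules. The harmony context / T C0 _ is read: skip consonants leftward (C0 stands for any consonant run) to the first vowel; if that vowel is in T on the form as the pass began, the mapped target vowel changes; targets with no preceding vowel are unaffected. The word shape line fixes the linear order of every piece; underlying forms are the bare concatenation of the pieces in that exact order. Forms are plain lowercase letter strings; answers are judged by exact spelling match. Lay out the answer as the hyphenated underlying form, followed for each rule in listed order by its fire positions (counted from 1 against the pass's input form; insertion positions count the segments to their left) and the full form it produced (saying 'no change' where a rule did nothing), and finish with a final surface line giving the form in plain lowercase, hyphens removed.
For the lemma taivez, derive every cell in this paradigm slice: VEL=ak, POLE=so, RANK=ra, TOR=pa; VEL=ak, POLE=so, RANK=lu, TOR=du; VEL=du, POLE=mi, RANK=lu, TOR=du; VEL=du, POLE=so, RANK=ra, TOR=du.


cell VEL=ak, POLE=so, RANK=ra, TOR=pa:
underlying: taivez-tit-at-t-dud
1. e -> o, i -> u / B C0 _: fires at position(s) 3: tauveztitattdud
2. f -> v, k -> g, p -> b, s -> z, t -> d / V _ V: fires at position(s) 9: tauveztidattdud
3. b -> p, d -> t, v -> f, z -> s / _ #: fires at position(s) 15: tauveztidattdut
surface: tauveztidattdut

cell VEL=ak, POLE=so, RANK=lu, TOR=du:
underlying: taivez-tit-naz-az-dud
1. e -> o, i -> u / B C0 _: fires at position(s) 3: tauveztitnazazdud
2. f -> v, k -> g, p -> b, s -> z, t -> d / V _ V: no change
3. b -> p, d -> t, v -> f, z -> s / _ #: fires at position(s) 17: tauveztitnazazdut
surface: tauveztitnazazdut

cell VEL=du, POLE=mi, RANK=lu, TOR=du:
underlying: taivez-em-naz-az-na
1. e -> o, i -> u / B C0 _: fires at position(s) 3: tauvezemnazazna
2. f -> v, k -> g, p -> b, s -> z, t -> d / V _ V: no change
3. b -> p, d -> t, v -> f, z -> s / _ #: no change
surface: tauvezemnazazna

cell VEL=du, POLE=so, RANK=ra, TOR=du:
underlying: taivez-tit-at-az-na
1. e -> o, i -> u / B C0 _: fires at position(s) 3: tauveztitatazna
2. f -> v, k -> g, p -> b, s -> z, t -> d / V _ V: fires at position(s) 9, 11: tauveztidadazna
3. b -> p, d -> t, v -> f, z -> s / _ #: no change
surface: tauveztidadazna


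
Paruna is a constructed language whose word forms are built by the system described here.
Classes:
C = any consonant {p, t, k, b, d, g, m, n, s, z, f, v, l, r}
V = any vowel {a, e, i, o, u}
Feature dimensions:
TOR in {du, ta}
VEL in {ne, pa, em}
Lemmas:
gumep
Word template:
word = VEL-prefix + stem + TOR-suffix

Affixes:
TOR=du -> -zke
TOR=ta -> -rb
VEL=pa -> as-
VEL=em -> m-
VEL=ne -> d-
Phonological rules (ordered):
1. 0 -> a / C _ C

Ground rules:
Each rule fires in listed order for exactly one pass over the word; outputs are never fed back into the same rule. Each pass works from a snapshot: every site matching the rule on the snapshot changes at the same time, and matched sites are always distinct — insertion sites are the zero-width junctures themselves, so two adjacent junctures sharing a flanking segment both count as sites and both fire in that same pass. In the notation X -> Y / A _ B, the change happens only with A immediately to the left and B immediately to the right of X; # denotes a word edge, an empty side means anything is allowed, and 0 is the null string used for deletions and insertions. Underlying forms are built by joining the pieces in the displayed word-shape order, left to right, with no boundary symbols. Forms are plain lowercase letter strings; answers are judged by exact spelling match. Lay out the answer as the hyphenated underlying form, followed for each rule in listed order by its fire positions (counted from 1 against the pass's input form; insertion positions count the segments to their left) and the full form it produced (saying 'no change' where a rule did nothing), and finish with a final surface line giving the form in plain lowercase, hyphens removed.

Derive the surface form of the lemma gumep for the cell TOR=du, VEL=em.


underlying: m-gumep-zke
1. 0 -> a / C _ C: inserts after position(s) 1, 6, 7: magumepazake
surface: magumepazake


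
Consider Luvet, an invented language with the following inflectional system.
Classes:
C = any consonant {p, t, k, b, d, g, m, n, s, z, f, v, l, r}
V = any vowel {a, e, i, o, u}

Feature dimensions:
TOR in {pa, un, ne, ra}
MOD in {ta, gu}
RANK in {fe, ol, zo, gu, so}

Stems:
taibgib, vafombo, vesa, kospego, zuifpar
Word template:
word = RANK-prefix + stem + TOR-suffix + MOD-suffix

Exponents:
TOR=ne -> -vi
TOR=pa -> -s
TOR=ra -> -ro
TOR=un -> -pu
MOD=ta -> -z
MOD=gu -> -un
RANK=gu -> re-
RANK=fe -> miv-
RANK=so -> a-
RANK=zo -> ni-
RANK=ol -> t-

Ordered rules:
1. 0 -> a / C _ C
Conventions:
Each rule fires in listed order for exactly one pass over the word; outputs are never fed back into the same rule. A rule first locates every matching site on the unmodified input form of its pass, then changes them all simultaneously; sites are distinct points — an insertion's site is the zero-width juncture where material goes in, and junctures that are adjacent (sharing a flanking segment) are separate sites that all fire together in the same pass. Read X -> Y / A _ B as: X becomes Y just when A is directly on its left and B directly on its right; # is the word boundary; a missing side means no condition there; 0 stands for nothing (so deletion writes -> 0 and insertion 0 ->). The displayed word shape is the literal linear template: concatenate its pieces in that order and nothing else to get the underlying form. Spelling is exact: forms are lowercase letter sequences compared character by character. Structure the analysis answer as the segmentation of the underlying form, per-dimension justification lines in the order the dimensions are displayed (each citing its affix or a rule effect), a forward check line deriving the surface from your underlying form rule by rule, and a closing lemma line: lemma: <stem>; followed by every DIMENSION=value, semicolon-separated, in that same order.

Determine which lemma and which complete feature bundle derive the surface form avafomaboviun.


underlying: a-vafombo-vi-un
TOR=ne - signalled by the affix -vi
MOD=gu - signalled by the affix -un
RANK=so - signalled by the affix a-
check: avafomboviun -> avafomaboviun
lemma: vafombo; TOR=ne; MOD=gu; RANK=so


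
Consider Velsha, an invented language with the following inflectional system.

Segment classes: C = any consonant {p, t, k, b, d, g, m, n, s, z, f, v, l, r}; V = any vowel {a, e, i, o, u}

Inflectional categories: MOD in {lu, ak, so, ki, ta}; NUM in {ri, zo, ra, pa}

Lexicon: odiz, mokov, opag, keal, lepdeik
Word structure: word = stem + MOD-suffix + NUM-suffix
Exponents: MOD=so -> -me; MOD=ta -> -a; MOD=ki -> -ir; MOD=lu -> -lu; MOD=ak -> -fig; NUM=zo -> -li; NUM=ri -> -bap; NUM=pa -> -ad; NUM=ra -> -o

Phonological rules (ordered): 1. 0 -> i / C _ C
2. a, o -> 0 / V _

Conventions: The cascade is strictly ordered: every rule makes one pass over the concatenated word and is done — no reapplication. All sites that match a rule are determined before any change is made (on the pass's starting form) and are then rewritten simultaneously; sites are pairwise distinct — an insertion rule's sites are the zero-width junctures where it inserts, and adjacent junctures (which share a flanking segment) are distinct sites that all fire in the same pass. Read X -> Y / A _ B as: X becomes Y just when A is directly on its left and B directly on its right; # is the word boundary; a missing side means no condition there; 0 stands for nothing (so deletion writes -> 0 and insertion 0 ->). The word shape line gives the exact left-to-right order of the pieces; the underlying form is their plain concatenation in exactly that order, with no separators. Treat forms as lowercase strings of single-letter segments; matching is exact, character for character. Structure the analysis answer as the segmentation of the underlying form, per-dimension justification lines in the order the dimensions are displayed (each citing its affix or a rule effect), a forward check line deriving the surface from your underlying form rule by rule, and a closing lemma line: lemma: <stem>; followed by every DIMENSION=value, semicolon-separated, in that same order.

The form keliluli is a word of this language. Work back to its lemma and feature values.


underlying: keal-lu-li
MOD=lu - signalled by the affix -lu
NUM=zo - signalled by the affix -li
check: kealluli -> kealiluli -> keliluli
lemma: keal; MOD=lu; NUM=zo


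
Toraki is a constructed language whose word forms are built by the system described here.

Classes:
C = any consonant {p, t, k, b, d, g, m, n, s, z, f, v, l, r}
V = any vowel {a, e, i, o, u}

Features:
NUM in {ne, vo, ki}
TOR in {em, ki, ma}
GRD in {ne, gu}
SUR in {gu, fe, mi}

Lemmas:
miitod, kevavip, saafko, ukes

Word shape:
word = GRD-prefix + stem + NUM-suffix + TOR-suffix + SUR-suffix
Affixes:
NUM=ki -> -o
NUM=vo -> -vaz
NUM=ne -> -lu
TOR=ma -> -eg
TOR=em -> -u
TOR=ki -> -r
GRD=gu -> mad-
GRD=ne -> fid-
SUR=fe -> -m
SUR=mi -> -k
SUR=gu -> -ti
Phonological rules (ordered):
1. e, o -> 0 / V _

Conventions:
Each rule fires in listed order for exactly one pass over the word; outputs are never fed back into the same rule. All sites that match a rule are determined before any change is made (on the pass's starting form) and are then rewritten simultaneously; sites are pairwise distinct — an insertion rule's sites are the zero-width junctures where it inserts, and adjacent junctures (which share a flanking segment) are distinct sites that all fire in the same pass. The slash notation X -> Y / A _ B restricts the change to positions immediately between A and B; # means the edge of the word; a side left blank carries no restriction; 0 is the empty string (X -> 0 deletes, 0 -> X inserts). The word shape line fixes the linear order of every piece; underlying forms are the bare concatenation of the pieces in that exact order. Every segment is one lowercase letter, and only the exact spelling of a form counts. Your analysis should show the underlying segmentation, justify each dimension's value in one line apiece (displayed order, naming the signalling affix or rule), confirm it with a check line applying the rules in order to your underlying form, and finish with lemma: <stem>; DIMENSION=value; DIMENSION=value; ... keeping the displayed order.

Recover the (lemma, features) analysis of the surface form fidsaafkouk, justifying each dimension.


underlying: fid-saafko-o-u-k
NUM=ki - signalled by the affix -o
TOR=em - signalled by the affix -u
GRD=ne - signalled by the affix fid-
SUR=mi - signalled by the affix -k
check: fidsaafkoouk -> fidsaafkouk
lemma: saafko; NUM=ki; TOR=em; GRD=ne; SUR=mi


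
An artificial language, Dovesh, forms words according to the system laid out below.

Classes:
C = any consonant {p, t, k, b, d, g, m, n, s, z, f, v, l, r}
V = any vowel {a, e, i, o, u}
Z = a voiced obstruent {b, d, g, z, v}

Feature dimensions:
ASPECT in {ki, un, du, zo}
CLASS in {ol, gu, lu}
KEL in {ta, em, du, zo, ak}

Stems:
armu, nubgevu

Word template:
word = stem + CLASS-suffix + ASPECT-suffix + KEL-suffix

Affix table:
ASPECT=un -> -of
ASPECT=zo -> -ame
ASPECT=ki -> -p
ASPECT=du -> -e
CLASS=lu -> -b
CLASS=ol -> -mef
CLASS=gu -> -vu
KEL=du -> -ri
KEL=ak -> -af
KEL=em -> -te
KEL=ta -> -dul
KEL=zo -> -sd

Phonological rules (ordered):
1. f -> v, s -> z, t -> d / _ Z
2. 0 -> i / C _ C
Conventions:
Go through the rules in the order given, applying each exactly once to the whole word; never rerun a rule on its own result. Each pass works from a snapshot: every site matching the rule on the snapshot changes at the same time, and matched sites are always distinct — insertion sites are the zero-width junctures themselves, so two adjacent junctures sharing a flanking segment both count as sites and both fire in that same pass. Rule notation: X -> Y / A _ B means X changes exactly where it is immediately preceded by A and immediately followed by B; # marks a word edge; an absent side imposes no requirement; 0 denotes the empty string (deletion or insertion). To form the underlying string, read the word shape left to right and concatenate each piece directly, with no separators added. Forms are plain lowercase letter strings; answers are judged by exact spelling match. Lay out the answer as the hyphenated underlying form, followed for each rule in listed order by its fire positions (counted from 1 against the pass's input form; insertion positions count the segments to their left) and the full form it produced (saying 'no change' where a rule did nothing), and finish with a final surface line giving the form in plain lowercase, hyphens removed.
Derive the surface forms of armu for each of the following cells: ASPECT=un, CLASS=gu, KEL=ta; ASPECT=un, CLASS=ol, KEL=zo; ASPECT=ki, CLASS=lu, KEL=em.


cell ASPECT=un, CLASS=gu, KEL=ta:
underlying: armu-vu-of-dul
1. f -> v, s -> z, t -> d / _ Z: fires at position(s) 8: armuvuovdul
2. 0 -> i / C _ C: inserts after position(s) 2, 8: arimuvuovidul
surface: arimuvuovidul

cell ASPECT=un, CLASS=ol, KEL=zo:
underlying: armu-mef-of-sd
1. f -> v, s -> z, t -> d / _ Z: fires at position(s) 10: armumefofzd
2. 0 -> i / C _ C: inserts after position(s) 2, 9, 10: arimumefofizid
surface: arimumefofizid

cell ASPECT=ki, CLASS=lu, KEL=em:
underlying: armu-b-p-te
1. f -> v, s -> z, t -> d / _ Z: no change
2. 0 -> i / C _ C: inserts after position(s) 2, 5, 6: arimubipite
surface: arimubipite


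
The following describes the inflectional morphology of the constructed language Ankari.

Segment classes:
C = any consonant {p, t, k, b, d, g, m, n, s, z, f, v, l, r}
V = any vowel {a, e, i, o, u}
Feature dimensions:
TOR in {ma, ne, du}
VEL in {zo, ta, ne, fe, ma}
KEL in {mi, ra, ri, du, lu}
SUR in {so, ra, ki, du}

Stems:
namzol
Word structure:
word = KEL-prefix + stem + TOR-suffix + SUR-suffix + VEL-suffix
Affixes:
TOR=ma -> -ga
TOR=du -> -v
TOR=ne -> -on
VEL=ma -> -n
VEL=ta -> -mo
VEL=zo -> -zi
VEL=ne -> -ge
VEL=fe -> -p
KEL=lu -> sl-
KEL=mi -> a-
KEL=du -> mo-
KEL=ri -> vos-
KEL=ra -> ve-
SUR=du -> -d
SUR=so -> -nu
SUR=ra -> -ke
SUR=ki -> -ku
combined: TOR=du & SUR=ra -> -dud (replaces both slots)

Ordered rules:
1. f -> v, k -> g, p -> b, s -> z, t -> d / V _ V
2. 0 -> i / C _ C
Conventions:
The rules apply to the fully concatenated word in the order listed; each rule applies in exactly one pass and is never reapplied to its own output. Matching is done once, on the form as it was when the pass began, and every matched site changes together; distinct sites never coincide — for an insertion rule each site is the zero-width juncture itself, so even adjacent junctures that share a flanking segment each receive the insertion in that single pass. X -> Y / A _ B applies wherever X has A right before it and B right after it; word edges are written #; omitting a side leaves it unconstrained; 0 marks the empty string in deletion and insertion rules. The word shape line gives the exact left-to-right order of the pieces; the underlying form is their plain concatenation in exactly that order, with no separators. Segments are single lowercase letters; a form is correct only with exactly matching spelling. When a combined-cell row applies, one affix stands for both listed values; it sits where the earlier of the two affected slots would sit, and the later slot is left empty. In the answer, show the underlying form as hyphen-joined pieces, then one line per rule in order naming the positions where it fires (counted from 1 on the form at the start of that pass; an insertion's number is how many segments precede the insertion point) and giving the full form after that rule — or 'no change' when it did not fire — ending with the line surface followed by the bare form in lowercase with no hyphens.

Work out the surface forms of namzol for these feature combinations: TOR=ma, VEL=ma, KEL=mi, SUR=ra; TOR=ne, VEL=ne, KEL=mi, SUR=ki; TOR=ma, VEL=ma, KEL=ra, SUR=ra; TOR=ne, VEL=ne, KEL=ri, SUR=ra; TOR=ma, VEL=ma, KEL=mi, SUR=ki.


cell TOR=ma, VEL=ma, KEL=mi, SUR=ra:
underlying: a-namzol-ga-ke-n
1. f -> v, k -> g, p -> b, s -> z, t -> d / V _ V: fires at position(s) 10: anamzolgagen
2. 0 -> i / C _ C: inserts after position(s) 4, 7: anamizoligagen
surface: anamizoligagen

cell TOR=ne, VEL=ne, KEL=mi, SUR=ki:
underlying: a-namzol-on-ku-ge
1. f -> v, k -> g, p -> b, s -> z, t -> d / V _ V: no change
2. 0 -> i / C _ C: inserts after position(s) 4, 9: anamizolonikuge
surface: anamizolonikuge

cell TOR=ma, VEL=ma, KEL=ra, SUR=ra:
underlying: ve-namzol-ga-ke-n
1. f -> v, k -> g, p -> b, s -> z, t -> d / V _ V: fires at position(s) 11: venamzolgagen
2. 0 -> i / C _ C: inserts after position(s) 5, 8: venamizoligagen
surface: venamizoligagen

cell TOR=ne, VEL=ne, KEL=ri, SUR=ra:
underlying: vos-namzol-on-ke-ge
1. f -> v, k -> g, p -> b, s -> z, t -> d / V _ V: no change
2. 0 -> i / C _ C: inserts after position(s) 3, 6, 11: vosinamizolonikege
surface: vosinamizolonikege

cell TOR=ma, VEL=ma, KEL=mi, SUR=ki:
underlying: a-namzol-ga-ku-n
1. f -> v, k -> g, p -> b, s -> z, t -> d / V _ V: fires at position(s) 10: anamzolgagun
2. 0 -> i / C _ C: inserts after position(s) 4, 7: anamizoligagun
surface: anamizoligagun


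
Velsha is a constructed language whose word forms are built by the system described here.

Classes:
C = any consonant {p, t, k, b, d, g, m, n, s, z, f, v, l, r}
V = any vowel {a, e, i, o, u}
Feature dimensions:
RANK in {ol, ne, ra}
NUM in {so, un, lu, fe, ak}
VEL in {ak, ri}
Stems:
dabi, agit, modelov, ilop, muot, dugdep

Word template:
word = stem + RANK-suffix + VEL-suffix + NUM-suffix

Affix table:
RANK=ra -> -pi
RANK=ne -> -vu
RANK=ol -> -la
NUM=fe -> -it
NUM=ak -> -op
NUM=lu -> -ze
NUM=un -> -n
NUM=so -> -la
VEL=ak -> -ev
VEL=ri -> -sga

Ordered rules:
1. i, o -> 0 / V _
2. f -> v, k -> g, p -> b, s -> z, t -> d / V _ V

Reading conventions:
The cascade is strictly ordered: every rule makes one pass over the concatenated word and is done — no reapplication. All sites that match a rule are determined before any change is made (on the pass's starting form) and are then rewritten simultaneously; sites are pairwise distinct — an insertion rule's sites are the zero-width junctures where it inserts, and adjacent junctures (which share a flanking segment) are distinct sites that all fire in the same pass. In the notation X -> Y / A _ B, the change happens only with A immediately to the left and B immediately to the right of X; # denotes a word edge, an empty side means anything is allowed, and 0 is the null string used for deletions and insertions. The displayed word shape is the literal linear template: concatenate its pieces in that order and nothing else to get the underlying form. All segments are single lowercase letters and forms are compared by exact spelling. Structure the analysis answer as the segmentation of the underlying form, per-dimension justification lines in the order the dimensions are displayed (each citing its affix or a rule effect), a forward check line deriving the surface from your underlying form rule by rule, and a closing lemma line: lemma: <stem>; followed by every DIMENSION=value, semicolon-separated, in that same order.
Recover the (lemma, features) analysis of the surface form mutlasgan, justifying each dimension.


underlying: muot-la-sga-n
RANK=ol - signalled by the affix -la
NUM=un - signalled by the affix -n
VEL=ri - signalled by the affix -sga
check: muotlasgan -> mutlasgan -> mutlasgan
lemma: muot; RANK=ol; NUM=un; VEL=ri


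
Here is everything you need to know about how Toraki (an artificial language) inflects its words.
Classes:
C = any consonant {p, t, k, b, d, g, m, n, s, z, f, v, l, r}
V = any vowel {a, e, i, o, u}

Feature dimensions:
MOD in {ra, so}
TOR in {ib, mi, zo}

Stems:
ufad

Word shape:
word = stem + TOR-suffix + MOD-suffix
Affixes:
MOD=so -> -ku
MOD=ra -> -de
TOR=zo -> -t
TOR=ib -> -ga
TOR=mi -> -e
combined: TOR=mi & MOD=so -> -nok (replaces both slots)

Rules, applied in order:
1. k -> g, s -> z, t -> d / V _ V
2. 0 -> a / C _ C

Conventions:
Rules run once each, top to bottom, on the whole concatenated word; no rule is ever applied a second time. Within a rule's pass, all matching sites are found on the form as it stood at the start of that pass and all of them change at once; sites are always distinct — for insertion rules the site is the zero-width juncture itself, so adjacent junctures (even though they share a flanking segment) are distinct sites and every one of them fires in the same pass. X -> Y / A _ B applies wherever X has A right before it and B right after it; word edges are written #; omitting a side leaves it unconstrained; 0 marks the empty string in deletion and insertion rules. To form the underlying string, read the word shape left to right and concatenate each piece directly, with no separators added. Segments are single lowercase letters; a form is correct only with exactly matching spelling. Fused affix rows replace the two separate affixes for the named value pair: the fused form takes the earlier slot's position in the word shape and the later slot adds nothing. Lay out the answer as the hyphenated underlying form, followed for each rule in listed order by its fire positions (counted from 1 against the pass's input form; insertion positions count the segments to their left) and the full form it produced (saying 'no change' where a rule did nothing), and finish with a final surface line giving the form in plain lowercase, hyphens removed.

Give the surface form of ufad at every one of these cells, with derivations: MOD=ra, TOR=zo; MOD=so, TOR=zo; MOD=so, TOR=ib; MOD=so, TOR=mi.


cell MOD=ra, TOR=zo:
underlying: ufad-t-de
1. k -> g, s -> z, t -> d / V _ V: no change
2. 0 -> a / C _ C: inserts after position(s) 4, 5: ufadatade
surface: ufadatade

cell MOD=so, TOR=zo:
underlying: ufad-t-ku
1. k -> g, s -> z, t -> d / V _ V: no change
2. 0 -> a / C _ C: inserts after position(s) 4, 5: ufadataku
surface: ufadataku

cell MOD=so, TOR=ib:
underlying: ufad-ga-ku
1. k -> g, s -> z, t -> d / V _ V: fires at position(s) 7: ufadgagu
2. 0 -> a / C _ C: inserts after position(s) 4: ufadagagu
surface: ufadagagu

cell MOD=so, TOR=mi:
underlying: ufad-nok
1. k -> g, s -> z, t -> d / V _ V: no change
2. 0 -> a / C _ C: inserts after position(s) 4: ufadanok
surface: ufadanok


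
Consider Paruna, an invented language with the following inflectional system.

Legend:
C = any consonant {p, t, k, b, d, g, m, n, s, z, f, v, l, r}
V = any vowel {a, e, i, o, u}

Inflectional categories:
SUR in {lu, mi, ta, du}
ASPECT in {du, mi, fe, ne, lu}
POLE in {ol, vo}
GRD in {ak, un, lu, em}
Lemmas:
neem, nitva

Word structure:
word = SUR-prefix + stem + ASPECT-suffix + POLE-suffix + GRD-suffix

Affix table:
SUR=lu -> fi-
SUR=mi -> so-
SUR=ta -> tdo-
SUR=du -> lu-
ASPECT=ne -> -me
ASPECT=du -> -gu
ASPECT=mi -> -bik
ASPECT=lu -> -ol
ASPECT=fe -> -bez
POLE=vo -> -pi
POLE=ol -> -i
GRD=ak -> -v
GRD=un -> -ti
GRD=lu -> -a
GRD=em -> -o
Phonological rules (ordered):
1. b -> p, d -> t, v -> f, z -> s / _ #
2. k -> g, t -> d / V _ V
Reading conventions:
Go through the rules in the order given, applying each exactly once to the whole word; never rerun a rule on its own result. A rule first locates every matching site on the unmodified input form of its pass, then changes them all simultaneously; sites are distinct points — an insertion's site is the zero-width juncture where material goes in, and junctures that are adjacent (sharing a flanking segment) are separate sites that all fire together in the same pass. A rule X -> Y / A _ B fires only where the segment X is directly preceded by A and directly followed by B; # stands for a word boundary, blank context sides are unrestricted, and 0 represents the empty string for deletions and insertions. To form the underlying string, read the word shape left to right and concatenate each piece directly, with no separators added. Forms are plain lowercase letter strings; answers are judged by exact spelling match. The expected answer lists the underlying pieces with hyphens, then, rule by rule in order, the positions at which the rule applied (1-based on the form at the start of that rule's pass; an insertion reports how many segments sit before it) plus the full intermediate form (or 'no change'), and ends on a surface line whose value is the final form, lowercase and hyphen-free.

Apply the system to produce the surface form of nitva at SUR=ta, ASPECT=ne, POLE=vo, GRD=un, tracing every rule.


underlying: tdo-nitva-me-pi-ti
1. b -> p, d -> t, v -> f, z -> s / _ #: no change
2. k -> g, t -> d / V _ V: fires at position(s) 13: tdonitvamepidi
surface: tdonitvamepidi


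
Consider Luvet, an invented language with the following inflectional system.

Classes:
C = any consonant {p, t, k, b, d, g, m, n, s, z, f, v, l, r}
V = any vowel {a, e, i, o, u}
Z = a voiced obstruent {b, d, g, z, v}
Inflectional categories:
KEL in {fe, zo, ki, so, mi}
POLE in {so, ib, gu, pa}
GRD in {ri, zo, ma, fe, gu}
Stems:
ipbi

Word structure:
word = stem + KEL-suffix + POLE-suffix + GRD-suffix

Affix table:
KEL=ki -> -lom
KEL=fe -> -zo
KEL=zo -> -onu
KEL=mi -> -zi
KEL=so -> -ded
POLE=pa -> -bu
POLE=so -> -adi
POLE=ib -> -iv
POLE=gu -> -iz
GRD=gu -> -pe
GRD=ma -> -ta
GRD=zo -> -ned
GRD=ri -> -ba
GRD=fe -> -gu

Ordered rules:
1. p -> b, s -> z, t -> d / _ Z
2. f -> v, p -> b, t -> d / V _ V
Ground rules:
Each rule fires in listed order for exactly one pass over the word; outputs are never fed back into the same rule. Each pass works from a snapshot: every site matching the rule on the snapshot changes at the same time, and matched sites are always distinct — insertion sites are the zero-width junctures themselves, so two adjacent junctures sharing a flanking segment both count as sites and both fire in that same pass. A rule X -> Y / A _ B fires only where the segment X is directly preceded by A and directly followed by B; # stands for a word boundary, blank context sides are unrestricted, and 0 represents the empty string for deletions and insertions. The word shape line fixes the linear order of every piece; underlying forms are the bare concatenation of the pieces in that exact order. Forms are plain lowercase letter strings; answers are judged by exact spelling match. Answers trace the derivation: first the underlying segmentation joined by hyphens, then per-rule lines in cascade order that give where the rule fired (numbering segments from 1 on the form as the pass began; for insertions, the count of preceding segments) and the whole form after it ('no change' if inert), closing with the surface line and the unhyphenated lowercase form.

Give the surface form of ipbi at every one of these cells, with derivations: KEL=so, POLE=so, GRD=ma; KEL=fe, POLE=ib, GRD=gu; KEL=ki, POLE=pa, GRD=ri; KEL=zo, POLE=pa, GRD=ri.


cell KEL=so, POLE=so, GRD=ma:
underlying: ipbi-ded-adi-ta
1. p -> b, s -> z, t -> d / _ Z: fires at position(s) 2: ibbidedadita
2. f -> v, p -> b, t -> d / V _ V: fires at position(s) 11: ibbidedadida
surface: ibbidedadida

cell KEL=fe, POLE=ib, GRD=gu:
underlying: ipbi-zo-iv-pe
1. p -> b, s -> z, t -> d / _ Z: fires at position(s) 2: ibbizoivpe
2. f -> v, p -> b, t -> d / V _ V: no change
surface: ibbizoivpe

cell KEL=ki, POLE=pa, GRD=ri:
underlying: ipbi-lom-bu-ba
1. p -> b, s -> z, t -> d / _ Z: fires at position(s) 2: ibbilombuba
2. f -> v, p -> b, t -> d / V _ V: no change
surface: ibbilombuba

cell KEL=zo, POLE=pa, GRD=ri:
underlying: ipbi-onu-bu-ba
1. p -> b, s -> z, t -> d / _ Z: fires at position(s) 2: ibbionububa
2. f -> v, p -> b, t -> d / V _ V: no change
surface: ibbionububa


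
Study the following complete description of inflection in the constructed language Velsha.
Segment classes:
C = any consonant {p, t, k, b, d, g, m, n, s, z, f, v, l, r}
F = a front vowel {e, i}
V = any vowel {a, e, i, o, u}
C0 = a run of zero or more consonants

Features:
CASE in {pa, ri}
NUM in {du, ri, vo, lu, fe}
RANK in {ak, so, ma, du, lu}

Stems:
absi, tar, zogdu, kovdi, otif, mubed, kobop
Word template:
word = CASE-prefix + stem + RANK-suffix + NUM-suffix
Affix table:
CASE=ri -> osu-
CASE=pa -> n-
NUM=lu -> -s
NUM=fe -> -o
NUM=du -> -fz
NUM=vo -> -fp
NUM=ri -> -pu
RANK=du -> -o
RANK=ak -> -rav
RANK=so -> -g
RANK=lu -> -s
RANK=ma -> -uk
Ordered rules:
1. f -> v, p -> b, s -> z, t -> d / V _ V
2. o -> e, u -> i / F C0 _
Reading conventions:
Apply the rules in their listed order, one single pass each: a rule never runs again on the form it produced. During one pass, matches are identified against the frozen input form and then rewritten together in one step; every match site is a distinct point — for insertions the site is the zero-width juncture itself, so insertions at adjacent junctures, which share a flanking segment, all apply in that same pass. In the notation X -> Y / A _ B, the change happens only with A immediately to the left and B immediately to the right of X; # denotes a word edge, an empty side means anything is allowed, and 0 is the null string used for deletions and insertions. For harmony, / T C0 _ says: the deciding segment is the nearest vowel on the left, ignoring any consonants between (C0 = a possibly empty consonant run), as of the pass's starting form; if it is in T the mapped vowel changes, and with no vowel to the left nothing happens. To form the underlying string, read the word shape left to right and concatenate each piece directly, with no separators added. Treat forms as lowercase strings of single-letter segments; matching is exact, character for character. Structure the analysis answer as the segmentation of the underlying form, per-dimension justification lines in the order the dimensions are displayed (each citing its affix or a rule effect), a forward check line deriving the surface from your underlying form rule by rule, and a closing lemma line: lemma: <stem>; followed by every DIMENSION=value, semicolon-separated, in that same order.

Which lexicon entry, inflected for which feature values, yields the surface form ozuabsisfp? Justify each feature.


underlying: osu-absi-s-fp
CASE=ri - signalled by the affix osu-
NUM=vo - signalled by the affix -fp
RANK=lu - signalled by the affix -s
check: osuabsisfp -> ozuabsisfp -> ozuabsisfp
lemma: absi; CASE=ri; NUM=vo; RANK=lu


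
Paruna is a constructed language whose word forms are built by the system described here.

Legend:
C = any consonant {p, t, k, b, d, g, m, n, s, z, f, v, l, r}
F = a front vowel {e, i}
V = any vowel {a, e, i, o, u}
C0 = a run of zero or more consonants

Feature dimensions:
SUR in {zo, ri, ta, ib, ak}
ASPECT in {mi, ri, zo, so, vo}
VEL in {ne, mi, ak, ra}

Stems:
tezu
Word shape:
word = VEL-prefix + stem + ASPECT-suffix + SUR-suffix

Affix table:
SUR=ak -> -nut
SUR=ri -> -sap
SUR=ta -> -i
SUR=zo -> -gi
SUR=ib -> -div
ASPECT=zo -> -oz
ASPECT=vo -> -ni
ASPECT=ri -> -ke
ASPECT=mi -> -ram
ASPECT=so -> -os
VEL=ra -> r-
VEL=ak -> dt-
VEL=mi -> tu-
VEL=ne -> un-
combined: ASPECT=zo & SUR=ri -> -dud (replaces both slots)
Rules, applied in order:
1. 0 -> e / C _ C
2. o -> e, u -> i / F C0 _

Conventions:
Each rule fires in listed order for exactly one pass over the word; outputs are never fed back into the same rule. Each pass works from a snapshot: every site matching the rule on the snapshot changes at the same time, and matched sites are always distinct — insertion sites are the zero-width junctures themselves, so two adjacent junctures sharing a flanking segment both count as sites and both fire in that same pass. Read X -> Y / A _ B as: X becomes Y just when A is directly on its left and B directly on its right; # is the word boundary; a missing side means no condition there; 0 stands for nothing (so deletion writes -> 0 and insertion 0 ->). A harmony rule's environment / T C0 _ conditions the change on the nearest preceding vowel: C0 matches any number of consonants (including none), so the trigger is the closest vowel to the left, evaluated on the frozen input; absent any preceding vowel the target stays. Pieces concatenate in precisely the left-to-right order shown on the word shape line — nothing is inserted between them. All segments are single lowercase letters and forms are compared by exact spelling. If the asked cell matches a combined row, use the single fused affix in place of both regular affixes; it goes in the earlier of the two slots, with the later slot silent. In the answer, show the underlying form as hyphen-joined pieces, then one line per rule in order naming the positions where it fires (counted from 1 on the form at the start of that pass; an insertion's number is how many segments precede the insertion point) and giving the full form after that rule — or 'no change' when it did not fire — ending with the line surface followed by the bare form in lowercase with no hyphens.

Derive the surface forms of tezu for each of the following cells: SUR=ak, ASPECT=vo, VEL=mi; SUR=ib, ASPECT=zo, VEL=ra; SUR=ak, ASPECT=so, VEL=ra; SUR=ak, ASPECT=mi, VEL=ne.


cell SUR=ak, ASPECT=vo, VEL=mi:
underlying: tu-tezu-ni-nut
1. 0 -> e / C _ C: no change
2. o -> e, u -> i / F C0 _: fires at position(s) 6, 10: tutezininit
surface: tutezininit

cell SUR=ib, ASPECT=zo, VEL=ra:
underlying: r-tezu-oz-div
1. 0 -> e / C _ C: inserts after position(s) 1, 7: retezuozediv
2. o -> e, u -> i / F C0 _: fires at position(s) 6: reteziozediv
surface: reteziozediv

cell SUR=ak, ASPECT=so, VEL=ra:
underlying: r-tezu-os-nut
1. 0 -> e / C _ C: inserts after position(s) 1, 7: retezuosenut
2. o -> e, u -> i / F C0 _: fires at position(s) 6, 11: reteziosenit
surface: reteziosenit

cell SUR=ak, ASPECT=mi, VEL=ne:
underlying: un-tezu-ram-nut
1. 0 -> e / C _ C: inserts after position(s) 2, 9: unetezuramenut
2. o -> e, u -> i / F C0 _: fires at position(s) 7, 13: uneteziramenit
surface: uneteziramenit


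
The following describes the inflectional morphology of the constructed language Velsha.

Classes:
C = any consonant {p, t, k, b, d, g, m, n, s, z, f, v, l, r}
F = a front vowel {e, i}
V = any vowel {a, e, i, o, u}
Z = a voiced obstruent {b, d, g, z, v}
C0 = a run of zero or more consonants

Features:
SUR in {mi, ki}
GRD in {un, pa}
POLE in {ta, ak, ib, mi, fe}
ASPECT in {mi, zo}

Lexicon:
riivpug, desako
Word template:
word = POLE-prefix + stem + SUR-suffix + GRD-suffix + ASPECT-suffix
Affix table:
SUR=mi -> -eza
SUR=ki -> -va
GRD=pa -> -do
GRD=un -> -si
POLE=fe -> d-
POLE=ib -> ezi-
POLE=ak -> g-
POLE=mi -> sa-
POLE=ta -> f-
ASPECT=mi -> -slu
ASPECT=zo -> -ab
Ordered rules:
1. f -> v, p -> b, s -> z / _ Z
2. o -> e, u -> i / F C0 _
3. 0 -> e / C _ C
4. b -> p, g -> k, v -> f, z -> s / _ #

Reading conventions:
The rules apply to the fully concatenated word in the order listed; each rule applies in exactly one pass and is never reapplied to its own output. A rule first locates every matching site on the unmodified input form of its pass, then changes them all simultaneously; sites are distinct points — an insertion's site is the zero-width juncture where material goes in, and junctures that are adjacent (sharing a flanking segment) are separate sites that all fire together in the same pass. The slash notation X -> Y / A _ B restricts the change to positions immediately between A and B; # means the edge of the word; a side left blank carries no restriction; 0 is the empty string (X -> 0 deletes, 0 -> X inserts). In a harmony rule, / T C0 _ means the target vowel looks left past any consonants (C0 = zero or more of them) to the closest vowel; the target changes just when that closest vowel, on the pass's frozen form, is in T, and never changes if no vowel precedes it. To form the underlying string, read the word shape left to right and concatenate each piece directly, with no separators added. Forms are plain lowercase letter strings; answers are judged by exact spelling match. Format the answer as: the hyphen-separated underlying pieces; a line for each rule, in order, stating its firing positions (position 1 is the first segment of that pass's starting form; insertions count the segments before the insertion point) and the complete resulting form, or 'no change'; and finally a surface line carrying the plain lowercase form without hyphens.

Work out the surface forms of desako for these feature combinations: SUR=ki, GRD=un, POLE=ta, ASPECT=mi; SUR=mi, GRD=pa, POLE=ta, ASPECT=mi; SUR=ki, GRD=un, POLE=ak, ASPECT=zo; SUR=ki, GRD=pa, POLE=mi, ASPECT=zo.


cell SUR=ki, GRD=un, POLE=ta, ASPECT=mi:
underlying: f-desako-va-si-slu
1. f -> v, p -> b, s -> z / _ Z: fires at position(s) 1: vdesakovasislu
2. o -> e, u -> i / F C0 _: fires at position(s) 14: vdesakovasisli
3. 0 -> e / C _ C: inserts after position(s) 1, 12: vedesakovasiseli
4. b -> p, g -> k, v -> f, z -> s / _ #: no change
surface: vedesakovasiseli

cell SUR=mi, GRD=pa, POLE=ta, ASPECT=mi:
underlying: f-desako-eza-do-slu
1. f -> v, p -> b, s -> z / _ Z: fires at position(s) 1: vdesakoezadoslu
2. o -> e, u -> i / F C0 _: no change
3. 0 -> e / C _ C: inserts after position(s) 1, 13: vedesakoezadoselu
4. b -> p, g -> k, v -> f, z -> s / _ #: no change
surface: vedesakoezadoselu

cell SUR=ki, GRD=un, POLE=ak, ASPECT=zo:
underlying: g-desako-va-si-ab
1. f -> v, p -> b, s -> z / _ Z: no change
2. o -> e, u -> i / F C0 _: no change
3. 0 -> e / C _ C: inserts after position(s) 1: gedesakovasiab
4. b -> p, g -> k, v -> f, z -> s / _ #: fires at position(s) 14: gedesakovasiap
surface: gedesakovasiap

cell SUR=ki, GRD=pa, POLE=mi, ASPECT=zo:
underlying: sa-desako-va-do-ab
1. f -> v, p -> b, s -> z / _ Z: no change
2. o -> e, u -> i / F C0 _: no change
3. 0 -> e / C _ C: no change
4. b -> p, g -> k, v -> f, z -> s / _ #: fires at position(s) 14: sadesakovadoap
surface: sadesakovadoap


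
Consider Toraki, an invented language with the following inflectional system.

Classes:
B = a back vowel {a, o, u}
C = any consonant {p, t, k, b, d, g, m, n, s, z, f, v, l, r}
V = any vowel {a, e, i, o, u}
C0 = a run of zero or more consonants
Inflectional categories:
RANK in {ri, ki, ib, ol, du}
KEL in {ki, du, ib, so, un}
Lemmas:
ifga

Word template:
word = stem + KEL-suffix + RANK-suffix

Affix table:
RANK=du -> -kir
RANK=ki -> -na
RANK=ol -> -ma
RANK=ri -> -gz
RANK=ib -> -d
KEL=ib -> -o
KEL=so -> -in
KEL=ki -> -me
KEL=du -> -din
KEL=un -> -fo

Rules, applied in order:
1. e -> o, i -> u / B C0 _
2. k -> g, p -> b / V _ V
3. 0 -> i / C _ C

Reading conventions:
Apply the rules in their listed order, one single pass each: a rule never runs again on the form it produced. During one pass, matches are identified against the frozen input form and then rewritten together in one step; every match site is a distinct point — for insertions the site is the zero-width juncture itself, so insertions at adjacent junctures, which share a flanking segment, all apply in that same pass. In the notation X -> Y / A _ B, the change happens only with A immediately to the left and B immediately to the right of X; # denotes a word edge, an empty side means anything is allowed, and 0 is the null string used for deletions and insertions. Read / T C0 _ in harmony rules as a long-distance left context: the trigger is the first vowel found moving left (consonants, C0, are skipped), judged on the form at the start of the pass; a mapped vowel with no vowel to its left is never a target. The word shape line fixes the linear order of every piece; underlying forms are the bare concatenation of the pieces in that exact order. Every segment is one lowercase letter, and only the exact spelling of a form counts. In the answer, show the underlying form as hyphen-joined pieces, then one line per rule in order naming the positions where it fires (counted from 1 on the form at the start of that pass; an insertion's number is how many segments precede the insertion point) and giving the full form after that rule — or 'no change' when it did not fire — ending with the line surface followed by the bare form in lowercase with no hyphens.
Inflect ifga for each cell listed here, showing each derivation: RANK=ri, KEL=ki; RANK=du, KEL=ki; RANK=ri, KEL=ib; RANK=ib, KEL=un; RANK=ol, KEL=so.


cell RANK=ri, KEL=ki:
underlying: ifga-me-gz
1. e -> o, i -> u / B C0 _: fires at position(s) 6: ifgamogz
2. k -> g, p -> b / V _ V: no change
3. 0 -> i / C _ C: inserts after position(s) 2, 7: ifigamogiz
surface: ifigamogiz

cell RANK=du, KEL=ki:
underlying: ifga-me-kir
1. e -> o, i -> u / B C0 _: fires at position(s) 6: ifgamokir
2. k -> g, p -> b / V _ V: fires at position(s) 7: ifgamogir
3. 0 -> i / C _ C: inserts after position(s) 2: ifigamogir
surface: ifigamogir

cell RANK=ri, KEL=ib:
underlying: ifga-o-gz
1. e -> o, i -> u / B C0 _: no change
2. k -> g, p -> b / V _ V: no change
3. 0 -> i / C _ C: inserts after position(s) 2, 6: ifigaogiz
surface: ifigaogiz

cell RANK=ib, KEL=un:
underlying: ifga-fo-d
1. e -> o, i -> u / B C0 _: no change
2. k -> g, p -> b / V _ V: no change
3. 0 -> i / C _ C: inserts after position(s) 2: ifigafod
surface: ifigafod

cell RANK=ol, KEL=so:
underlying: ifga-in-ma
1. e -> o, i -> u / B C0 _: fires at position(s) 5: ifgaunma
2. k -> g, p -> b / V _ V: no change
3. 0 -> i / C _ C: inserts after position(s) 2, 6: ifigaunima
surface: ifigaunima
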